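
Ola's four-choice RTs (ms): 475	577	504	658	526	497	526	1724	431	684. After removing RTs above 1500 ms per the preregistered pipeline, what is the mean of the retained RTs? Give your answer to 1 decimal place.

Excluded: 1724
Retained (n=9): Σ = 4878
Mean = 4878/9 = 542.0000

542.0 ms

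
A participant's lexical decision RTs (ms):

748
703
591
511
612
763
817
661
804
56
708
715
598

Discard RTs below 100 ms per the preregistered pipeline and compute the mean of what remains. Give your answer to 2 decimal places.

685.92 ms

Excluded: 56
Retained (n=12): Σ = 8231
Mean = 8231/12 = 685.9167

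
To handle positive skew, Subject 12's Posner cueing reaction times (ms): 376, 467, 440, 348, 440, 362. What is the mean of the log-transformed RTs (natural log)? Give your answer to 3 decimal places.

5.999

ln(RT): 5.9296, 6.1463, 6.0868, 5.8522, 6.0868, 5.8916
Σ ln(RT) = 35.9933
Mean = 35.9933/6 = 5.99889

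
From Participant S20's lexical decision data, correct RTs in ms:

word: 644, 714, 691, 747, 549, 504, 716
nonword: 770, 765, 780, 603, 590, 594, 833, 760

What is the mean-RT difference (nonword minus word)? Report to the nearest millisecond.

M(word) = 4565/7 = 652.143
M(nonword) = 5695/8 = 711.875
Difference = 711.875 − 652.143 = 59.732 ms

60 ms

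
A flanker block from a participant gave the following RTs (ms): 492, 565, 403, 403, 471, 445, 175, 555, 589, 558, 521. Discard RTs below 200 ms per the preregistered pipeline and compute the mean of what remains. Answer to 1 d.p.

500.2 ms

Excluded: 175
Retained (n=10): Σ = 5002
Mean = 5002/10 = 500.2000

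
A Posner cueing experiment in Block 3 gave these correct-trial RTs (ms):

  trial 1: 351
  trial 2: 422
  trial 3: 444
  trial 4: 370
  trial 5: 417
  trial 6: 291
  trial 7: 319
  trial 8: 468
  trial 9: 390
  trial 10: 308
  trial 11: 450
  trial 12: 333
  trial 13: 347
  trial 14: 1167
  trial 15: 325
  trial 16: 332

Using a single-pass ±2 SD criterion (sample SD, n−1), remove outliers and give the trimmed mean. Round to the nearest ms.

371 ms

n = 16, ΣRT = 6734, M = 420.875
Σ(x−M)² = 639003.75; s = √(639003.75/15) = 206.398
Cutoffs: 420.875 ± 2·206.398 → [8.1, 833.7]
Outside: 1167 → excluded.
Retained (n=15): Σ = 5567, mean = 5567/15 = 371.133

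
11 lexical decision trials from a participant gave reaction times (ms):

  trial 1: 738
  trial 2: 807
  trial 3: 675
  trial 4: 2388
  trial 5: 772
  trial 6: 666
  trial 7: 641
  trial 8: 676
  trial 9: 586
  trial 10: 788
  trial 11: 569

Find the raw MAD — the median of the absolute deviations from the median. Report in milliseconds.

Sorted: 569, 586, 641, 666, 675, 676, 738, 772, 788, 807, 2388 → median = 676
|x − 676|: 62, 131, 1, 1712, 96, 10, 35, 0, 90, 112, 107
Sorted deviations: 0, 1, 10, 35, 62, 90, 96, 107, 112, 131, 1712 → MAD = 90

90 ms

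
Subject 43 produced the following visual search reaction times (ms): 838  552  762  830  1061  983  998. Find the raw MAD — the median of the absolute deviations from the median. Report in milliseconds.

Sorted: 552, 762, 830, 838, 983, 998, 1061 → median = 838
|x − 838|: 0, 286, 76, 8, 223, 145, 160
Sorted deviations: 0, 8, 76, 145, 160, 223, 286 → MAD = 145

145 ms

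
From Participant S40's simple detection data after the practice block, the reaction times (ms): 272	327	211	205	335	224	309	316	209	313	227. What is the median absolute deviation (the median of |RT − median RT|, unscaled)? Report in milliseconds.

48 ms

Sorted: 205, 209, 211, 224, 227, 272, 309, 313, 316, 327, 335 → median = 272
|x − 272|: 0, 55, 61, 67, 63, 48, 37, 44, 63, 41, 45
Sorted deviations: 0, 37, 41, 44, 45, 48, 55, 61, 63, 63, 67 → MAD = 48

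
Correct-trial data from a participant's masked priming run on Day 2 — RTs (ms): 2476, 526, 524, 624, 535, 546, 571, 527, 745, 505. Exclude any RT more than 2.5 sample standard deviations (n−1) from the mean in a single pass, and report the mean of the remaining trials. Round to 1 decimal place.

567.0 ms

n = 10, ΣRT = 7579, M = 757.900
Σ(x−M)² = 3325240.90; s = √(3325240.90/9) = 607.841
Cutoffs: 757.900 ± 2.5·607.841 → [-761.7, 2277.5]
Outside: 2476 → excluded.
Retained (n=9): Σ = 5103, mean = 5103/9 = 567.000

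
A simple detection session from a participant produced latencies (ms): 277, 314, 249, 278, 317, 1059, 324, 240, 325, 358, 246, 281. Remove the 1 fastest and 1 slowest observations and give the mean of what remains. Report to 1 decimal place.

Sorted: 240, 246, 249, 277, 278, 281, 314, 317, 324, 325, 358, 1059
Drop lowest 1 (240) and highest 1 (1059)
Remaining (n=10): Σ = 2969, mean = 2969/10 = 296.900

296.9 ms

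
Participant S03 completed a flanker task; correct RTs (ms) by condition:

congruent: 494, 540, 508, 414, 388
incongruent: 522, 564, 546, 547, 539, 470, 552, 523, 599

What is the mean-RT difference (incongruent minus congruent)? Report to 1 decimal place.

71.4 ms

M(congruent) = 2344/5 = 468.800
M(incongruent) = 4862/9 = 540.222
Difference = 540.222 − 468.800 = 71.422 ms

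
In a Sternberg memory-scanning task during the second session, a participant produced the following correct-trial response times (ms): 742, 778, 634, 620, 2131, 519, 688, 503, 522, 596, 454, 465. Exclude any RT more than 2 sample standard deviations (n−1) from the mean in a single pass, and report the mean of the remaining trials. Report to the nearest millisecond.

593 ms

n = 12, ΣRT = 8652, M = 721.000
Σ(x−M)² = 2291028.00; s = √(2291028.00/11) = 456.372
Cutoffs: 721.000 ± 2·456.372 → [-191.7, 1633.7]
Outside: 2131 → excluded.
Retained (n=11): Σ = 6521, mean = 6521/11 = 592.818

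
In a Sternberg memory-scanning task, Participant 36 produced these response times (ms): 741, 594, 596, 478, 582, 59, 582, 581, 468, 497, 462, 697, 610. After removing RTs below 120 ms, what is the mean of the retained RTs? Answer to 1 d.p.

Excluded: 59
Retained (n=12): Σ = 6888
Mean = 6888/12 = 574.0000

574.0 ms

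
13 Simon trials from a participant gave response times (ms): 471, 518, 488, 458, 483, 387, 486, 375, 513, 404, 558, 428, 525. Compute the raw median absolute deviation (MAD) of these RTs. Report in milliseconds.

35 ms

Sorted: 375, 387, 404, 428, 458, 471, 483, 486, 488, 513, 518, 525, 558 → median = 483
|x − 483|: 12, 35, 5, 25, 0, 96, 3, 108, 30, 79, 75, 55, 42
Sorted deviations: 0, 3, 5, 12, 25, 30, 35, 42, 55, 75, 79, 96, 108 → MAD = 35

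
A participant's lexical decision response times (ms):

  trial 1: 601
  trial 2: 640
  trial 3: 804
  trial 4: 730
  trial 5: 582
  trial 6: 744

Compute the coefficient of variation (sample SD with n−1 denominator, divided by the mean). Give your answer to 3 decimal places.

0.130

n = 6, Σ = 4101, M = 683.5000
Σ(x−M)² = 39343.500; s = √(39343.500/5) = 88.7057
CV = 88.7057 / 683.5000 = 0.12978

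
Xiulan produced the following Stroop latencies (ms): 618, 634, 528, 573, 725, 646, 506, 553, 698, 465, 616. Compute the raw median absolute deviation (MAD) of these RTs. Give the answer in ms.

63 ms

Sorted: 465, 506, 528, 553, 573, 616, 618, 634, 646, 698, 725 → median = 616
|x − 616|: 2, 18, 88, 43, 109, 30, 110, 63, 82, 151, 0
Sorted deviations: 0, 2, 18, 30, 43, 63, 82, 88, 109, 110, 151 → MAD = 63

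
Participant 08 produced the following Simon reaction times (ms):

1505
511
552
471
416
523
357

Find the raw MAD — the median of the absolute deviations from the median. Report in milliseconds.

Sorted: 357, 416, 471, 511, 523, 552, 1505 → median = 511
|x − 511|: 994, 0, 41, 40, 95, 12, 154
Sorted deviations: 0, 12, 40, 41, 95, 154, 994 → MAD = 41

41 ms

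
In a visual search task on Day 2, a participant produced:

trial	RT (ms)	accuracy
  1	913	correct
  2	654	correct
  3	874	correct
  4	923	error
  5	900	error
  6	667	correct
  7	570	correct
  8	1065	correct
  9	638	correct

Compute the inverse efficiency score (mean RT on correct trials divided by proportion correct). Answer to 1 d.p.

988.3 ms

Correct trials (n=7): 913, 654, 874, 667, 570, 1065, 638
Mean correct RT = 5381/7 = 768.7143 ms
Proportion correct = 7/9
IES = 768.7143 / (7/9) = 988.347 ms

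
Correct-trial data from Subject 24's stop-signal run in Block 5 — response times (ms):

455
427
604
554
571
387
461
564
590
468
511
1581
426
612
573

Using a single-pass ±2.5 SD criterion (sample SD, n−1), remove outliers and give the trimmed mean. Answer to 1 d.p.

514.5 ms

n = 15, ΣRT = 8784, M = 585.600
Σ(x−M)² = 1135757.60; s = √(1135757.60/14) = 284.825
Cutoffs: 585.600 ± 2.5·284.825 → [-126.5, 1297.7]
Outside: 1581 → excluded.
Retained (n=14): Σ = 7203, mean = 7203/14 = 514.500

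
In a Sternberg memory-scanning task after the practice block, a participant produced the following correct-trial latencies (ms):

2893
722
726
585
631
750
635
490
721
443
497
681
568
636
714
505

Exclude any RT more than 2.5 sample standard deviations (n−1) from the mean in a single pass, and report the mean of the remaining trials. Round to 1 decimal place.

620.3 ms

n = 16, ΣRT = 12197, M = 762.312
Σ(x−M)² = 4984895.44; s = √(4984895.44/15) = 576.478
Cutoffs: 762.312 ± 2.5·576.478 → [-678.9, 2203.5]
Outside: 2893 → excluded.
Retained (n=15): Σ = 9304, mean = 9304/15 = 620.267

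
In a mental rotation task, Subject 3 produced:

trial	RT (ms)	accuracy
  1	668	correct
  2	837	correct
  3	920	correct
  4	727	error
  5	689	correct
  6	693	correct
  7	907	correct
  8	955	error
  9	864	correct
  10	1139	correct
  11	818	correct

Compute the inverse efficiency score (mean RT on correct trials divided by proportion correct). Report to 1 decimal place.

1023.3 ms

Correct trials (n=9): 668, 837, 920, 689, 693, 907, 864, 1139, 818
Mean correct RT = 7535/9 = 837.2222 ms
Proportion correct = 9/11
IES = 837.2222 / (9/11) = 1023.272 ms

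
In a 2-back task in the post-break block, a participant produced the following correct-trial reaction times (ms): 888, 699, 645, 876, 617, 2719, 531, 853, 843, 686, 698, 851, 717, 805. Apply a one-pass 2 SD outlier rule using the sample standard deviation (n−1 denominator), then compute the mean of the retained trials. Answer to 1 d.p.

n = 14, ΣRT = 12428, M = 887.714
Σ(x−M)² = 3766016.86; s = √(3766016.86/13) = 538.232
Cutoffs: 887.714 ± 2·538.232 → [-188.7, 1964.2]
Outside: 2719 → excluded.
Retained (n=13): Σ = 9709, mean = 9709/13 = 746.846

746.8 ms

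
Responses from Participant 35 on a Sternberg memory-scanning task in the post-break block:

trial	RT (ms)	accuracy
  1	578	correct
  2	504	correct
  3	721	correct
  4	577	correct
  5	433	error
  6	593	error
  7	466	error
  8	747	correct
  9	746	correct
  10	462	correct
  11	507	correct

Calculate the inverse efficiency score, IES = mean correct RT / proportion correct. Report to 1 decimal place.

832.2 ms

Correct trials (n=8): 578, 504, 721, 577, 747, 746, 462, 507
Mean correct RT = 4842/8 = 605.2500 ms
Proportion correct = 8/11
IES = 605.2500 / (8/11) = 832.219 ms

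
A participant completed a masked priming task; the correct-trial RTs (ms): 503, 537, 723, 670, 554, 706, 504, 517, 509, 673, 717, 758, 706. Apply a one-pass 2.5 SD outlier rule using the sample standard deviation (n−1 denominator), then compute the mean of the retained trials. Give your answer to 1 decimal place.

n = 13, ΣRT = 8077, M = 621.308
Σ(x−M)² = 120460.77; s = √(120460.77/12) = 100.192
Cutoffs: 621.308 ± 2.5·100.192 → [370.8, 871.8]
No RTs fall outside the cutoffs; all 13 retained. Mean = 8077/13 = 621.308

621.3 ms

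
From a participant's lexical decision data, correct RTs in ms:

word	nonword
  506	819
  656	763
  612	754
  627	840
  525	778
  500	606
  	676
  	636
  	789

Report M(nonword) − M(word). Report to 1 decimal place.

M(word) = 3426/6 = 571.000
M(nonword) = 6661/9 = 740.111
Difference = 740.111 − 571.000 = 169.111 ms

169.1 ms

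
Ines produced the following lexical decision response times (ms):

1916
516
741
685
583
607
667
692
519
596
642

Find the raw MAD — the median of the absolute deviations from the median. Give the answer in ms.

Sorted: 516, 519, 583, 596, 607, 642, 667, 685, 692, 741, 1916 → median = 642
|x − 642|: 1274, 126, 99, 43, 59, 35, 25, 50, 123, 46, 0
Sorted deviations: 0, 25, 35, 43, 46, 50, 59, 99, 123, 126, 1274 → MAD = 50

50 ms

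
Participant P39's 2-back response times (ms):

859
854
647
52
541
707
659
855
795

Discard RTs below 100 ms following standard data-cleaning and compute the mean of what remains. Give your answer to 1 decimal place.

739.6 ms

Excluded: 52
Retained (n=8): Σ = 5917
Mean = 5917/8 = 739.6250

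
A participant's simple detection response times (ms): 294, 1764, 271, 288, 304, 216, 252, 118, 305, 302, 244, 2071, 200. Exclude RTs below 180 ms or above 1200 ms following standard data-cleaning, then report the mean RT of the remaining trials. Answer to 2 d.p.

267.60 ms

Excluded: 118, 1764, 2071
Retained (n=10): Σ = 2676
Mean = 2676/10 = 267.6000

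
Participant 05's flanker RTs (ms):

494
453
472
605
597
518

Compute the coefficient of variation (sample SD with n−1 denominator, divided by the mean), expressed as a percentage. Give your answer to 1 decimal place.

12.3%

n = 6, Σ = 3139, M = 523.1667
Σ(x−M)² = 20566.833; s = √(20566.833/5) = 64.1355
CV = 64.1355 / 523.1667 = 0.12259 = 12.259%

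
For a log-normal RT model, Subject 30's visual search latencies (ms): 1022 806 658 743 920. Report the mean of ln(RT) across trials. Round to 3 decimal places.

6.709

ln(RT): 6.9295, 6.6921, 6.4892, 6.6107, 6.8244
Σ ln(RT) = 33.5459
Mean = 33.5459/5 = 6.70918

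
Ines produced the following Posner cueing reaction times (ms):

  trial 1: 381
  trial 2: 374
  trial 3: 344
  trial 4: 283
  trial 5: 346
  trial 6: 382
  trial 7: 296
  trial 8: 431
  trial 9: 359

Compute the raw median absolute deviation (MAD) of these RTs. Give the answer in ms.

22 ms

Sorted: 283, 296, 344, 346, 359, 374, 381, 382, 431 → median = 359
|x − 359|: 22, 15, 15, 76, 13, 23, 63, 72, 0
Sorted deviations: 0, 13, 15, 15, 22, 23, 63, 72, 76 → MAD = 22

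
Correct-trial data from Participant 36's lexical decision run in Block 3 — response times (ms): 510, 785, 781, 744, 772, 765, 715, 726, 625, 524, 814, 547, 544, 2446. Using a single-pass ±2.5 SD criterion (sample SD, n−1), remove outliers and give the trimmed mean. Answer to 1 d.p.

n = 14, ΣRT = 11298, M = 807.000
Σ(x−M)² = 3047704.00; s = √(3047704.00/13) = 484.189
Cutoffs: 807.000 ± 2.5·484.189 → [-403.5, 2017.5]
Outside: 2446 → excluded.
Retained (n=13): Σ = 8852, mean = 8852/13 = 680.923

680.9 ms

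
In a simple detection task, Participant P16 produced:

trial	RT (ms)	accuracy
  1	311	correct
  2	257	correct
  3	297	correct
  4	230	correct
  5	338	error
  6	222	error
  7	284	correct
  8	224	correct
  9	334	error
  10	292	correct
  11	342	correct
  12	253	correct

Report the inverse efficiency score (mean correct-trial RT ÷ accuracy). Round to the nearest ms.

369 ms

Correct trials (n=9): 311, 257, 297, 230, 284, 224, 292, 342, 253
Mean correct RT = 2490/9 = 276.6667 ms
Proportion correct = 9/12
IES = 276.6667 / (9/12) = 368.889 ms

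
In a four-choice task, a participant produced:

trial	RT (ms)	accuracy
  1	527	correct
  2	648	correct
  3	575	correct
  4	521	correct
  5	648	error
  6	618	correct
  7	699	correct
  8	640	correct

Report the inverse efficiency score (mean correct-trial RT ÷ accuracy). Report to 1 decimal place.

690.3 ms

Correct trials (n=7): 527, 648, 575, 521, 618, 699, 640
Mean correct RT = 4228/7 = 604.0000 ms
Proportion correct = 7/8
IES = 604.0000 / (7/8) = 690.286 ms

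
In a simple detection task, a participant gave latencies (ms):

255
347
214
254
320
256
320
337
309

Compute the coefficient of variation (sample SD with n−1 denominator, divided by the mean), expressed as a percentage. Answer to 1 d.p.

n = 9, Σ = 2612, M = 290.2222
Σ(x−M)² = 17071.556; s = √(17071.556/8) = 46.1946
CV = 46.1946 / 290.2222 = 0.15917 = 15.917%

15.9%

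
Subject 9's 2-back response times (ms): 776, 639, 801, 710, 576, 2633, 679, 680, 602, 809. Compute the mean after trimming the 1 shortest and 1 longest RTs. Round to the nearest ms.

Sorted: 576, 602, 639, 679, 680, 710, 776, 801, 809, 2633
Drop lowest 1 (576) and highest 1 (2633)
Remaining (n=8): Σ = 5696, mean = 5696/8 = 712.000

712 ms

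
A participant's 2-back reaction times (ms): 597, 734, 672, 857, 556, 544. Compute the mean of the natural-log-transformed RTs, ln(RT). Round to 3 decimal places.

6.479

ln(RT): 6.3919, 6.5985, 6.5103, 6.7534, 6.3208, 6.2989
Σ ln(RT) = 38.8738
Mean = 38.8738/6 = 6.47897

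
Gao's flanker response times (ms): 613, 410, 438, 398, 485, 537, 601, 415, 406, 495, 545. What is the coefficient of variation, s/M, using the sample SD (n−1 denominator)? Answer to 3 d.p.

0.163

n = 11, Σ = 5343, M = 485.7273
Σ(x−M)² = 62782.182; s = √(62782.182/10) = 79.2352
CV = 79.2352 / 485.7273 = 0.16313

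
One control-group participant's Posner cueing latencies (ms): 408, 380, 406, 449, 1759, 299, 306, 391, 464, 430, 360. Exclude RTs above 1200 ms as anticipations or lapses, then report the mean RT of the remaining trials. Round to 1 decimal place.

Excluded: 1759
Retained (n=10): Σ = 3893
Mean = 3893/10 = 389.3000

389.3 ms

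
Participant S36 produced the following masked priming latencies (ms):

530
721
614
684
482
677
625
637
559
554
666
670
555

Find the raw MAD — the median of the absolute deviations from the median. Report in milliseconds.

Sorted: 482, 530, 554, 555, 559, 614, 625, 637, 666, 670, 677, 684, 721 → median = 625
|x − 625|: 95, 96, 11, 59, 143, 52, 0, 12, 66, 71, 41, 45, 70
Sorted deviations: 0, 11, 12, 41, 45, 52, 59, 66, 70, 71, 95, 96, 143 → MAD = 59

59 ms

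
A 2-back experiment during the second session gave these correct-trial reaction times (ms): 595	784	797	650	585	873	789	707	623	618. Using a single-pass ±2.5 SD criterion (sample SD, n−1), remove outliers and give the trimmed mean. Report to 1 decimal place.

n = 10, ΣRT = 7021, M = 702.100
Σ(x−M)² = 93722.90; s = √(93722.90/9) = 102.047
Cutoffs: 702.100 ± 2.5·102.047 → [447.0, 957.2]
No RTs fall outside the cutoffs; all 10 retained. Mean = 7021/10 = 702.100

702.1 ms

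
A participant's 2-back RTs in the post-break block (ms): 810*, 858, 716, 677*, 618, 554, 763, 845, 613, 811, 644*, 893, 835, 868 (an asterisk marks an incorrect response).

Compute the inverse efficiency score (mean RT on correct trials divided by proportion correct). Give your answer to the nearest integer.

969 ms

Correct trials (n=11): 858, 716, 618, 554, 763, 845, 613, 811, 893, 835, 868
Mean correct RT = 8374/11 = 761.2727 ms
Proportion correct = 11/14
IES = 761.2727 / (11/14) = 968.893 ms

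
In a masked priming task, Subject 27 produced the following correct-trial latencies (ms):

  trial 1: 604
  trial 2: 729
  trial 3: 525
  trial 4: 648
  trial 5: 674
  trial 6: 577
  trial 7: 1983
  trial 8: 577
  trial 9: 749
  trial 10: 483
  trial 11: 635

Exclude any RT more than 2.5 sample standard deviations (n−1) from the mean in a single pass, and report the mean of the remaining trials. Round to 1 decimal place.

620.1 ms

n = 11, ΣRT = 8184, M = 744.000
Σ(x−M)² = 1752828.00; s = √(1752828.00/10) = 418.668
Cutoffs: 744.000 ± 2.5·418.668 → [-302.7, 1790.7]
Outside: 1983 → excluded.
Retained (n=10): Σ = 6201, mean = 6201/10 = 620.100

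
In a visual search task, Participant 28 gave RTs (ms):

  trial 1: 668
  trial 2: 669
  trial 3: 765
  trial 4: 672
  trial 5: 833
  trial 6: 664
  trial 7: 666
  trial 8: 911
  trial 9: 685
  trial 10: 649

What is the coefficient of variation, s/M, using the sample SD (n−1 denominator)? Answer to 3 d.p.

0.124

n = 10, Σ = 7182, M = 718.2000
Σ(x−M)² = 71169.600; s = √(71169.600/9) = 88.9254
CV = 88.9254 / 718.2000 = 0.12382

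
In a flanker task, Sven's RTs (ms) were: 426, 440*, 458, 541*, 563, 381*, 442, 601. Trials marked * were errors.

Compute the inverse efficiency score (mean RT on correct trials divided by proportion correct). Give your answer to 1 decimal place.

796.8 ms

Correct trials (n=5): 426, 458, 563, 442, 601
Mean correct RT = 2490/5 = 498.0000 ms
Proportion correct = 5/8
IES = 498.0000 / (5/8) = 796.800 ms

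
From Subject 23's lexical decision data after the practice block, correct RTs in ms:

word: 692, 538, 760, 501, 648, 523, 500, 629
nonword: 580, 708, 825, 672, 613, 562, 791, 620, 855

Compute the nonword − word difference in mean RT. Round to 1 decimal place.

92.9 ms

M(word) = 4791/8 = 598.875
M(nonword) = 6226/9 = 691.778
Difference = 691.778 − 598.875 = 92.903 ms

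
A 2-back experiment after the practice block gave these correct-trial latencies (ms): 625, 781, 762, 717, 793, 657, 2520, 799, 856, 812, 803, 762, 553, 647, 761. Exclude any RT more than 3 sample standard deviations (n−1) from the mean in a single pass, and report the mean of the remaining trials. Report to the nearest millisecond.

738 ms

n = 15, ΣRT = 12848, M = 856.533
Σ(x−M)² = 3060949.73; s = √(3060949.73/14) = 467.589
Cutoffs: 856.533 ± 3·467.589 → [-546.2, 2259.3]
Outside: 2520 → excluded.
Retained (n=14): Σ = 10328, mean = 10328/14 = 737.714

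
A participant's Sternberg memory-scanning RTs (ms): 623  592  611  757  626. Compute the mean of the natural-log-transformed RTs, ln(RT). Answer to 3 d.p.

6.460

ln(RT): 6.4345, 6.3835, 6.4151, 6.6294, 6.4394
Σ ln(RT) = 32.3019
Mean = 32.3019/5 = 6.46037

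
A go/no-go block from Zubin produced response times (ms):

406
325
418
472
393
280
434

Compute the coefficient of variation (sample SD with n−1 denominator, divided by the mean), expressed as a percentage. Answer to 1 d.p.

16.9%

n = 7, Σ = 2728, M = 389.7143
Σ(x−M)² = 26033.429; s = √(26033.429/6) = 65.8704
CV = 65.8704 / 389.7143 = 0.16902 = 16.902%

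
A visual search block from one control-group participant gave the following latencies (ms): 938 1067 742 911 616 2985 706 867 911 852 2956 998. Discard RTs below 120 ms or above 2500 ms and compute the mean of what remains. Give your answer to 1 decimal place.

Excluded: 2956, 2985
Retained (n=10): Σ = 8608
Mean = 8608/10 = 860.8000

860.8 ms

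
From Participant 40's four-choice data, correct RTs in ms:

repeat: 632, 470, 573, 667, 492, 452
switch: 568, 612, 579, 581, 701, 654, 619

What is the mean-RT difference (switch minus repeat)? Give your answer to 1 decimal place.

68.6 ms

M(repeat) = 3286/6 = 547.667
M(switch) = 4314/7 = 616.286
Difference = 616.286 − 547.667 = 68.619 ms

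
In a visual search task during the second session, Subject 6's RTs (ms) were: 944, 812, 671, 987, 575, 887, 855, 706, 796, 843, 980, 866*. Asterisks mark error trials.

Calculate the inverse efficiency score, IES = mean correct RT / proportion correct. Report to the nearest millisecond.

Correct trials (n=11): 944, 812, 671, 987, 575, 887, 855, 706, 796, 843, 980
Mean correct RT = 9056/11 = 823.2727 ms
Proportion correct = 11/12
IES = 823.2727 / (11/12) = 898.116 ms

898 ms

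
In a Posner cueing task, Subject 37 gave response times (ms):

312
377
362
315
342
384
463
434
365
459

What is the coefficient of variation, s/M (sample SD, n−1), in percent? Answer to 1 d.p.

n = 10, Σ = 3813, M = 381.3000
Σ(x−M)² = 26896.100; s = √(26896.100/9) = 54.6668
CV = 54.6668 / 381.3000 = 0.14337 = 14.337%

14.3%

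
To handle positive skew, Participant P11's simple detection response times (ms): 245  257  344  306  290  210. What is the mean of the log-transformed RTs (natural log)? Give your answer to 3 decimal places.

5.605

ln(RT): 5.5013, 5.5491, 5.8406, 5.7236, 5.6699, 5.3471
Σ ln(RT) = 33.6315
Mean = 33.6315/6 = 5.60526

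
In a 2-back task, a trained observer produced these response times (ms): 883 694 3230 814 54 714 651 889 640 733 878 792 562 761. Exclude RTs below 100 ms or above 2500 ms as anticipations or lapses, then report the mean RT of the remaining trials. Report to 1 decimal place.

Excluded: 54, 3230
Retained (n=12): Σ = 9011
Mean = 9011/12 = 750.9167

750.9 ms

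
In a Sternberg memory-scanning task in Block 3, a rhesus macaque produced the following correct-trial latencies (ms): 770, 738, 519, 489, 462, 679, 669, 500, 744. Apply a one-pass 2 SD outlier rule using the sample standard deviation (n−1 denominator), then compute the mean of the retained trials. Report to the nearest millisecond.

n = 9, ΣRT = 5570, M = 618.889
Σ(x−M)² = 124396.89; s = √(124396.89/8) = 124.698
Cutoffs: 618.889 ± 2·124.698 → [369.5, 868.3]
No RTs fall outside the cutoffs; all 9 retained. Mean = 5570/9 = 618.889

619 ms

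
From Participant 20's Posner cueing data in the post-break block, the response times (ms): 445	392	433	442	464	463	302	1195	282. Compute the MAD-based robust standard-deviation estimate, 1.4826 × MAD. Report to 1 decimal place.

32.6 ms

Sorted: 282, 302, 392, 433, 442, 445, 463, 464, 1195 → median = 442
|x − 442| sorted: 0, 3, 9, 21, 22, 50, 140, 160, 753 → MAD = 22
Robust SD ≈ 1.4826 × 22 = 32.617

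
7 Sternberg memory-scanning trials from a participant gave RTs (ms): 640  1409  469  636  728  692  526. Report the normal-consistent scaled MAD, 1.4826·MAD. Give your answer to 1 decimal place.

Sorted: 469, 526, 636, 640, 692, 728, 1409 → median = 640
|x − 640| sorted: 0, 4, 52, 88, 114, 171, 769 → MAD = 88
Robust SD ≈ 1.4826 × 88 = 130.469

130.5 ms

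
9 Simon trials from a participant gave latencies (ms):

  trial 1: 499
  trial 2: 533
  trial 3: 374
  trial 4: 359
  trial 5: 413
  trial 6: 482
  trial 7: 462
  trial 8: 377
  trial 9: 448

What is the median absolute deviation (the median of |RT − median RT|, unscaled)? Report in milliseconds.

Sorted: 359, 374, 377, 413, 448, 462, 482, 499, 533 → median = 448
|x − 448|: 51, 85, 74, 89, 35, 34, 14, 71, 0
Sorted deviations: 0, 14, 34, 35, 51, 71, 74, 85, 89 → MAD = 51

51 ms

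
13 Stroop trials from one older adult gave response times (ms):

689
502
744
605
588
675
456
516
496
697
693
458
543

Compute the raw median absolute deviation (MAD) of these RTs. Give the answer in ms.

92 ms

Sorted: 456, 458, 496, 502, 516, 543, 588, 605, 675, 689, 693, 697, 744 → median = 588
|x − 588|: 101, 86, 156, 17, 0, 87, 132, 72, 92, 109, 105, 130, 45
Sorted deviations: 0, 17, 45, 72, 86, 87, 92, 101, 105, 109, 130, 132, 156 → MAD = 92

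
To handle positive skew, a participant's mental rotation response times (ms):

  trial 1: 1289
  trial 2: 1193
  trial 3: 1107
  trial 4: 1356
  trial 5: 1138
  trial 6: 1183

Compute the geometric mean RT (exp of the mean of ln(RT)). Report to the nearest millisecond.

ln(RT): 7.1616, 7.0842, 7.0094, 7.2123, 7.0370, 7.0758
Mean ln(RT) = 42.5804/6 = 7.09673
Geometric mean = exp(7.09673) = 1208.01 ms

1208 ms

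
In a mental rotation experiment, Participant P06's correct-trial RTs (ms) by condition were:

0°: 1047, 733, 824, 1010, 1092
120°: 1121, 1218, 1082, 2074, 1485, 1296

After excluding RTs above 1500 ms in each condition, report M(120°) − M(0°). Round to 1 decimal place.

299.2 ms

120°: exclude 2074
M(0°) = 4706/5 = 941.200
M(120°) = 6202/5 = 1240.400
Difference = 1240.400 − 941.200 = 299.200 ms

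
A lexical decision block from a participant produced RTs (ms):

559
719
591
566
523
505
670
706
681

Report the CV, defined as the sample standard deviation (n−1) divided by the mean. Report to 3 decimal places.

0.133

n = 9, Σ = 5520, M = 613.3333
Σ(x−M)² = 53130.000; s = √(53130.000/8) = 81.4939
CV = 81.4939 / 613.3333 = 0.13287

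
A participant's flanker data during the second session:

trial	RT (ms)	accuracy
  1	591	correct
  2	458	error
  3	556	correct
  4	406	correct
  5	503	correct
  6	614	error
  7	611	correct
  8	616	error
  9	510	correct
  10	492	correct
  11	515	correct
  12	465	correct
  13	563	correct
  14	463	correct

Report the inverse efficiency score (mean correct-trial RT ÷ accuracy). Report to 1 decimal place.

Correct trials (n=11): 591, 556, 406, 503, 611, 510, 492, 515, 465, 563, 463
Mean correct RT = 5675/11 = 515.9091 ms
Proportion correct = 11/14
IES = 515.9091 / (11/14) = 656.612 ms

656.6 ms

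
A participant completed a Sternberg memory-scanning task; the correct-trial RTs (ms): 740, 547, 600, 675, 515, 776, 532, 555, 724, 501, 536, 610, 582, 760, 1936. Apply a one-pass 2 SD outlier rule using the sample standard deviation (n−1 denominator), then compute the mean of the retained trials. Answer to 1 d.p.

618.1 ms

n = 15, ΣRT = 10589, M = 705.933
Σ(x−M)² = 1744748.93; s = √(1744748.93/14) = 353.023
Cutoffs: 705.933 ± 2·353.023 → [-0.1, 1412.0]
Outside: 1936 → excluded.
Retained (n=14): Σ = 8653, mean = 8653/14 = 618.071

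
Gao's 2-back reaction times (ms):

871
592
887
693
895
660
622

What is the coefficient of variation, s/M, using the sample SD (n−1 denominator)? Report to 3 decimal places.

0.179

n = 7, Σ = 5220, M = 745.7143
Σ(x−M)² = 107003.429; s = √(107003.429/6) = 133.5436
CV = 133.5436 / 745.7143 = 0.17908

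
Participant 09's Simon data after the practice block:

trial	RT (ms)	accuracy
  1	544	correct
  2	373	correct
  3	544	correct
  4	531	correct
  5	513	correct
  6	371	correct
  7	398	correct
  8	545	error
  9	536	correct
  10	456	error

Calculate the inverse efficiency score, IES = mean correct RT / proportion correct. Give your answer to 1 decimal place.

595.3 ms

Correct trials (n=8): 544, 373, 544, 531, 513, 371, 398, 536
Mean correct RT = 3810/8 = 476.2500 ms
Proportion correct = 8/10
IES = 476.2500 / (8/10) = 595.312 ms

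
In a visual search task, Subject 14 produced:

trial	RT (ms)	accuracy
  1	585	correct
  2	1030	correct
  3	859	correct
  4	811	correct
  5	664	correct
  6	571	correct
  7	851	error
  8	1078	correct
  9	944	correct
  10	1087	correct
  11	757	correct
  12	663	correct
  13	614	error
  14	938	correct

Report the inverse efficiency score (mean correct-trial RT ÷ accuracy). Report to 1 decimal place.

971.0 ms

Correct trials (n=12): 585, 1030, 859, 811, 664, 571, 1078, 944, 1087, 757, 663, 938
Mean correct RT = 9987/12 = 832.2500 ms
Proportion correct = 12/14
IES = 832.2500 / (12/14) = 970.958 ms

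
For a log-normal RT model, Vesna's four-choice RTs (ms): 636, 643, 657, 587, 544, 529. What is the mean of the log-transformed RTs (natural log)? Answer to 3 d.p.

ln(RT): 6.4552, 6.4661, 6.4877, 6.3750, 6.2989, 6.2710
Σ ln(RT) = 38.3540
Mean = 38.3540/6 = 6.39233

6.392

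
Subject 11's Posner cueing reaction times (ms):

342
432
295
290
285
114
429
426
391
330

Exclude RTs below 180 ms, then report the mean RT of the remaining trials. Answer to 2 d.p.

Excluded: 114
Retained (n=9): Σ = 3220
Mean = 3220/9 = 357.7778

357.78 ms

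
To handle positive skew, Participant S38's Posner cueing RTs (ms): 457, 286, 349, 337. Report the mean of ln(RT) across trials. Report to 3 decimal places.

5.864

ln(RT): 6.1247, 5.6560, 5.8551, 5.8201
Σ ln(RT) = 23.4558
Mean = 23.4558/4 = 5.86396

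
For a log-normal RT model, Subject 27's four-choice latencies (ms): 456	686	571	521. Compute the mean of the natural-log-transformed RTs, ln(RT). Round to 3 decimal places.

ln(RT): 6.1225, 6.5309, 6.3474, 6.2558
Σ ln(RT) = 25.2565
Mean = 25.2565/4 = 6.31413

6.314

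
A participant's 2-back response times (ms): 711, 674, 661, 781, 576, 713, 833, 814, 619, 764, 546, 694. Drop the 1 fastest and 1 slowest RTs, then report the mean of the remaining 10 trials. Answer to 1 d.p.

Sorted: 546, 576, 619, 661, 674, 694, 711, 713, 764, 781, 814, 833
Drop lowest 1 (546) and highest 1 (833)
Remaining (n=10): Σ = 7007, mean = 7007/10 = 700.700

700.7 ms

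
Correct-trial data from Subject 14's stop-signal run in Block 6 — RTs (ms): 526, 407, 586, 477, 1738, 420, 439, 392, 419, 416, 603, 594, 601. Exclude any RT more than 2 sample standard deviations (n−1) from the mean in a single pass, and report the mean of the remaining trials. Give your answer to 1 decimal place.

n = 13, ΣRT = 7618, M = 586.000
Σ(x−M)² = 1518794.00; s = √(1518794.00/12) = 355.761
Cutoffs: 586.000 ± 2·355.761 → [-125.5, 1297.5]
Outside: 1738 → excluded.
Retained (n=12): Σ = 5880, mean = 5880/12 = 490.000

490.0 ms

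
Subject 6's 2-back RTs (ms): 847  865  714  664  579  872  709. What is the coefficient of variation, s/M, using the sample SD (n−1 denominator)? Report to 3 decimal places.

0.151

n = 7, Σ = 5250, M = 750.0000
Σ(x−M)² = 77132.000; s = √(77132.000/6) = 113.3814
CV = 113.3814 / 750.0000 = 0.15118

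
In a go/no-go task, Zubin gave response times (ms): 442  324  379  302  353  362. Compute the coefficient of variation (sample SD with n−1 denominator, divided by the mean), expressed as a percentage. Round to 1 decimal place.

13.5%

n = 6, Σ = 2162, M = 360.3333
Σ(x−M)² = 11797.333; s = √(11797.333/5) = 48.5743
CV = 48.5743 / 360.3333 = 0.13480 = 13.480%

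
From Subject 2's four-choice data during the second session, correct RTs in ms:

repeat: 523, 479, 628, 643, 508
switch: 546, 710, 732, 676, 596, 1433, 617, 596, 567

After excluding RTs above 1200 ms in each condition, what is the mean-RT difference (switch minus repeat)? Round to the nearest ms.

74 ms

switch: exclude 1433
M(repeat) = 2781/5 = 556.200
M(switch) = 5040/8 = 630.000
Difference = 630.000 − 556.200 = 73.800 ms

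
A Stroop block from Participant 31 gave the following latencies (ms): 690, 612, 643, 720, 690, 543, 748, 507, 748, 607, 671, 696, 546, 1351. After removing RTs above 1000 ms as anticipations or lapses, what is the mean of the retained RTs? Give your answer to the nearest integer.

648 ms

Excluded: 1351
Retained (n=13): Σ = 8421
Mean = 8421/13 = 647.7692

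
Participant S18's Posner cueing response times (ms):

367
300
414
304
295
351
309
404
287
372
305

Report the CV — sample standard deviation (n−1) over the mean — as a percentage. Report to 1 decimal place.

13.7%

n = 11, Σ = 3708, M = 337.0909
Σ(x−M)² = 21268.909; s = √(21268.909/10) = 46.1182
CV = 46.1182 / 337.0909 = 0.13681 = 13.681%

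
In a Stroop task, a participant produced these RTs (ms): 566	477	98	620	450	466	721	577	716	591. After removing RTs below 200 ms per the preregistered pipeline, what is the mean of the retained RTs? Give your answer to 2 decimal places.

Excluded: 98
Retained (n=9): Σ = 5184
Mean = 5184/9 = 576.0000

576.00 ms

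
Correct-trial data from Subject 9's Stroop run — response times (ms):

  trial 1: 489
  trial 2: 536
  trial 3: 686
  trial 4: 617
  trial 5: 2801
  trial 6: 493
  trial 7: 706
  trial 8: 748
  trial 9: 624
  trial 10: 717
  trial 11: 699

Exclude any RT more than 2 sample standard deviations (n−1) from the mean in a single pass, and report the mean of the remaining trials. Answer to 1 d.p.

n = 11, ΣRT = 9116, M = 828.727
Σ(x−M)² = 4361680.18; s = √(4361680.18/10) = 660.430
Cutoffs: 828.727 ± 2·660.430 → [-492.1, 2149.6]
Outside: 2801 → excluded.
Retained (n=10): Σ = 6315, mean = 6315/10 = 631.500

631.5 ms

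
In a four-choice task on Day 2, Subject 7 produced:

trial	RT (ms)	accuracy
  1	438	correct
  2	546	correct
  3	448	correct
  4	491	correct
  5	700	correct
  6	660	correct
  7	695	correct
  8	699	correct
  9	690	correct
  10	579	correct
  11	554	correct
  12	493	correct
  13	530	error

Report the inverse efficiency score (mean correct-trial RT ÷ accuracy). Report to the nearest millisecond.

Correct trials (n=12): 438, 546, 448, 491, 700, 660, 695, 699, 690, 579, 554, 493
Mean correct RT = 6993/12 = 582.7500 ms
Proportion correct = 12/13
IES = 582.7500 / (12/13) = 631.312 ms

631 ms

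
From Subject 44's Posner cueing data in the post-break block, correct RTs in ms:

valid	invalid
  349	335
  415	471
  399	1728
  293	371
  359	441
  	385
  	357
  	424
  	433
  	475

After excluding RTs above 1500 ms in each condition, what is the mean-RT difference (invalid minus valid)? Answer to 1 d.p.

47.2 ms

invalid: exclude 1728
M(valid) = 1815/5 = 363.000
M(invalid) = 3692/9 = 410.222
Difference = 410.222 − 363.000 = 47.222 ms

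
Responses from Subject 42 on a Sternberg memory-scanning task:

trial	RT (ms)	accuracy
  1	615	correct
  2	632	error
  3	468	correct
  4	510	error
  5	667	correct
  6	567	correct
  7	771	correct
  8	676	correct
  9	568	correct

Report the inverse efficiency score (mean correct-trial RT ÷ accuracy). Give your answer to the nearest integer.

Correct trials (n=7): 615, 468, 667, 567, 771, 676, 568
Mean correct RT = 4332/7 = 618.8571 ms
Proportion correct = 7/9
IES = 618.8571 / (7/9) = 795.673 ms

796 ms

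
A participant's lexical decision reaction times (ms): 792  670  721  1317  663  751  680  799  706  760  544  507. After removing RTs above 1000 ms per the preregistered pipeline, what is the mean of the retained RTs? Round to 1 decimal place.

690.3 ms

Excluded: 1317
Retained (n=11): Σ = 7593
Mean = 7593/11 = 690.2727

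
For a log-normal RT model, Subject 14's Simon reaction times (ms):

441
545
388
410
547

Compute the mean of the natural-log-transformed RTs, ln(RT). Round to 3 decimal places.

6.134

ln(RT): 6.0890, 6.3008, 5.9610, 6.0162, 6.3044
Σ ln(RT) = 30.6714
Mean = 30.6714/5 = 6.13429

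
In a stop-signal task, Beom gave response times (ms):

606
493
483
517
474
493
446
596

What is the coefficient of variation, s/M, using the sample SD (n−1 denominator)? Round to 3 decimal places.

0.112

n = 8, Σ = 4108, M = 513.5000
Σ(x−M)² = 23262.000; s = √(23262.000/7) = 57.6467
CV = 57.6467 / 513.5000 = 0.11226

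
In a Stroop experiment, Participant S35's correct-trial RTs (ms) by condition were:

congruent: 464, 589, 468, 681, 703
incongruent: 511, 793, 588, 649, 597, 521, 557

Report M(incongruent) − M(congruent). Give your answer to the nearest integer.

21 ms

M(congruent) = 2905/5 = 581.000
M(incongruent) = 4216/7 = 602.286
Difference = 602.286 − 581.000 = 21.286 ms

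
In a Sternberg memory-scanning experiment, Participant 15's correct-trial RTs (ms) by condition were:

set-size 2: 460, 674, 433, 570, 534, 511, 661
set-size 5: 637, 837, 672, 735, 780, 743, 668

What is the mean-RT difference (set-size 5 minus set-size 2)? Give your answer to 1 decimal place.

175.6 ms

M(set-size 2) = 3843/7 = 549.000
M(set-size 5) = 5072/7 = 724.571
Difference = 724.571 − 549.000 = 175.571 ms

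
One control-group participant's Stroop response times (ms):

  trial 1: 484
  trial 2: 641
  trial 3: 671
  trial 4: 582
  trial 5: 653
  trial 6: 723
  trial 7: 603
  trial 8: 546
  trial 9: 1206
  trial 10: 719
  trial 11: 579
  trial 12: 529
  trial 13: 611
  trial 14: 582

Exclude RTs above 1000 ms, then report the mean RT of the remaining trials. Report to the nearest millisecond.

Excluded: 1206
Retained (n=13): Σ = 7923
Mean = 7923/13 = 609.4615

609 ms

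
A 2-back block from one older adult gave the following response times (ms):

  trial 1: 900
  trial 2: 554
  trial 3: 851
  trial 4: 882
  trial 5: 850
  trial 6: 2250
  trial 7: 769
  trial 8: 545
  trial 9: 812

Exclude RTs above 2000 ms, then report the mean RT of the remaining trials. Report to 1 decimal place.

Excluded: 2250
Retained (n=8): Σ = 6163
Mean = 6163/8 = 770.3750

770.4 ms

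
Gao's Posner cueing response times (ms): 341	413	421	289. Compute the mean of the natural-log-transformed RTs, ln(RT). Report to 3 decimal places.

5.891

ln(RT): 5.8319, 6.0234, 6.0426, 5.6664
Σ ln(RT) = 23.5644
Mean = 23.5644/4 = 5.89110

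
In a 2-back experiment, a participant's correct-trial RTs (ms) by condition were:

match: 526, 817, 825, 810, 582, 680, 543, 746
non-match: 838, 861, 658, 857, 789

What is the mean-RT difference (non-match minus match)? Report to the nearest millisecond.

M(match) = 5529/8 = 691.125
M(non-match) = 4003/5 = 800.600
Difference = 800.600 − 691.125 = 109.475 ms

109 ms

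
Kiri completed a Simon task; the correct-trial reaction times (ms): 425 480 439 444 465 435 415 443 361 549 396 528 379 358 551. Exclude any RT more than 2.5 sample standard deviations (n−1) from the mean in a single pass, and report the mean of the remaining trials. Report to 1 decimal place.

n = 15, ΣRT = 6668, M = 444.533
Σ(x−M)² = 53385.73; s = √(53385.73/14) = 61.752
Cutoffs: 444.533 ± 2.5·61.752 → [290.2, 598.9]
No RTs fall outside the cutoffs; all 15 retained. Mean = 6668/15 = 444.533

444.5 ms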